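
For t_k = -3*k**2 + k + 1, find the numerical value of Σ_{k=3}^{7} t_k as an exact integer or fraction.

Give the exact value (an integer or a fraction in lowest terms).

Σ = -375

Compute t_(k+1)/t_k: get (k - 3*(k + 1)**2 + 2)/(-3*k**2 + k + 1).
Take A(k)=1, B(k)=1, C(k)=k**2 - k/3 - 1/3.
Need (1)·f(k+1) − (1)·f(k) = k**2 - k/3 - 1/3.
Degrees (0,0,2) ⇒ d ≤ 3.
Solving with deg f ≤ 3: f(k) = k**2*(k - 2)/3.
So s_k = (B(k−1)f/C)·t_k = (k**2*(k - 2)/(3*k**2 - k - 1))·t_k = k**2*(2 - k).
Verify: -3*k**2 + k + 1 matches t_k.
Sum = s_(8) − s_(3); s_(8) = -384, s_(3) = -9 ⇒ -375.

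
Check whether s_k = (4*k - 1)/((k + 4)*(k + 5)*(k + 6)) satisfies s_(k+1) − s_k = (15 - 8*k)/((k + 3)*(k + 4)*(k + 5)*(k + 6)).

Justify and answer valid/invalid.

s_(k+1) = (4*k + 3)/((k + 5)*(k + 6)*(k + 7))
s_(k+1) − s_k = (19 - 8*k)/(k**4 + 22*k**3 + 179*k**2 + 638*k + 840)
(s_(k+1) − s_k) − t_k = 12*(3*k - 4)/(k**5 + 25*k**4 + 245*k**3 + 1175*k**2 + 2754*k + 2520)

Invalid: residual 12*(3*k - 4)/(k**5 + 25*k**4 + 245*k**3 + 1175*k**2 + 2754*k + 2520) ≠ 0.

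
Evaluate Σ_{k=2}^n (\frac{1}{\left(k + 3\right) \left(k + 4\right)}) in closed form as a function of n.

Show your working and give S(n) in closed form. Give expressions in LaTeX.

S(n) = \frac{n - 1}{5 \left(n + 4\right)}

Step 1: r(k) = (k + 3)/(k + 5).
A = k + 3, B = k + 5, C = 1.
Key eq: (k + 3)·f(k+1) = (k + 4)·f(k) + (1).
From deg A=1, deg B=1, deg C=0: d=1.
Solving with deg f ≤ 1: f(k) = k/3.
R(k) = B(k−1)·f(k)/C(k) = k*(k + 4)/3; s_k = R·t_k = k/(3*(k + 3)).
Verify: 1/(k**2 + 7*k + 12) matches t_k.
s_(n+1) = (n + 1)/(3*(n + 4)) and s_(2) = 2/15, so S(n) = (n - 1)/(5*(n + 4)).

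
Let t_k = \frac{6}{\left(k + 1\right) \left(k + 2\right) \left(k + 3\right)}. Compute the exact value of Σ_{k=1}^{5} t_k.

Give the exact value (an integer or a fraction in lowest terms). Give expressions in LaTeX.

Σ = 25/56

Compute t_(k+1)/t_k: get (k + 1)/(k + 4).
A = k + 1, B = k + 4, C = 1.
Key eq: (k + 1)·f(k+1) = (k + 3)·f(k) + (1).
From deg A=1, deg B=1, deg C=0: d=2.
Match coefficients ⇒ f(k) = k*(k + 3)/4.
Then R = B(k−1)f/C = k*(k + 3)**2/4, so s_k = R(k)·t_k = 3*k*(k + 3)/(2*(k + 1)*(k + 2)).
Δs = 6/(k**3 + 6*k**2 + 11*k + 6), as required.
Evaluate s at k=6 and k=1: 81/56 and 1; difference 25/56.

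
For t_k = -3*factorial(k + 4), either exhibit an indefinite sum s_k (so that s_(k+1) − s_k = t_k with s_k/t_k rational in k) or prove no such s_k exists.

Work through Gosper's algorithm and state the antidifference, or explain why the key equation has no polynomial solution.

t_(k+1)/t_k = k + 5.
Gosper form: A/B · C(k+1)/C(k) with A=k + 5, B=1, C=1.
Key eq: (k + 5)·f(k+1) = (1)·f(k) + (1).
deg f ≤ -1 (via 1,0,0).
Bound -1 < 0, so the key equation has no polynomial solution.

none (Gosper's algorithm certifies no s_k)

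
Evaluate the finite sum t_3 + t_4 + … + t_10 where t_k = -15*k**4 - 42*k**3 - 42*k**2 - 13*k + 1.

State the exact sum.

Ratio r(k) = (15*k**4 + 102*k**3 + 258*k**2 + 283*k + 111)/(15*k**4 + 42*k**3 + 42*k**2 + 13*k - 1).
Take A(k)=1, B(k)=1, C(k)=k**4 + 14*k**3/5 + 14*k**2/5 + 13*k/15 - 1/15.
Need (1)·f(k+1) − (1)·f(k) = k**4 + 14*k**3/5 + 14*k**2/5 + 13*k/15 - 1/15.
deg f ≤ 5 (via 0,0,4).
A polynomial solution: f(k) = k*(3*k**4 + 3*k**3 - 2*k**2 - 4*k - 1)/15.
So s_k = (B(k−1)f/C)·t_k = (k*(3*k**4 + 3*k**3 - 2*k**2 - 4*k - 1)/(15*k**4 + 42*k**3 + 42*k**2 + 13*k - 1))·t_k = k*(-3*k**4 - 3*k**3 + 2*k**2 + 4*k + 1).
Check: Δs_k = -15*k**4 - 42*k**3 - 42*k**2 - 13*k + 1. ✓
Telescoping: Σ = s_(11) − s_(3) = -523919 − (-879) = -523040.

Σ = -523040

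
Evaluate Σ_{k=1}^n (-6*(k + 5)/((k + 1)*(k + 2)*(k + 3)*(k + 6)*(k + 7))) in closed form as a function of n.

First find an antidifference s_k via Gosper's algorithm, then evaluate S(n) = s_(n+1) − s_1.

r(k) = (k + 1)*(k + 6)**2/((k + 4)*(k + 5)*(k + 8)) after simplifying.
Normal form (A,B,C) = (k + 1, k + 8, k**3 + 14*k**2 + 65*k + 100).
Set up (k + 1)·f(k+1) − (k + 7)·f(k) − (k**3 + 14*k**2 + 65*k + 100) = 0.
Degrees (1,1,3) ⇒ d ≤ 6.
Solving with deg f ≤ 6: f(k) = k*(k + 3)*(k + 4)**2*(k + 5)**2/36.
Then R = B(k−1)f/C = k*(k + 3)*(k + 4)*(k + 7)/36, so s_k = R(k)·t_k = k*(-k**2 - 9*k - 20)/(6*(k**3 + 9*k**2 + 20*k + 12)).
Check: Δs_k = 6*(-k - 5)/(k**5 + 19*k**4 + 131*k**3 + 401*k**2 + 540*k + 252). ✓
s_(n+1) = (-n**3 - 12*n**2 - 41*n - 30)/(6*(n**3 + 12*n**2 + 41*n + 42)) and s_(1) = -5/42, so S(n) = n*(-n**2 - 12*n - 41)/(21*(n**3 + 12*n**2 + 41*n + 42)).

S(n) = n*(-n**2 - 12*n - 41)/(21*(n**3 + 12*n**2 + 41*n + 42))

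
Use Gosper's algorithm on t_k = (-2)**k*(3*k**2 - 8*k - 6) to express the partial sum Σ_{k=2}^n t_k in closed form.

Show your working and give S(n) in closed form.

r(k) = 2*(-3*k**2 + 2*k + 11)/(3*k**2 - 8*k - 6) after simplifying.
A = -2, B = 1, C = k**2 - 8*k/3 - 2.
Key eq: (-2)·f(k+1) = (1)·f(k) + (k**2 - 8*k/3 - 2).
deg f ≤ 2 (via 0,0,2).
Coefficient equations give f(k) = -k*(k - 4)/3.
So s_k = (B(k−1)f/C)·t_k = (-k*(k - 4)/(3*k**2 - 8*k - 6))·t_k = (-2)**k*k*(4 - k).
s_(k+1) − s_k = (-2)**k*(3*k**2 - 8*k - 6) = t_k.
Evaluate: s_(n+1) = (-2)**(n + 1)*(-n**2 + 2*n + 3); subtract s_(2) = 16 ⇒ S(n) = 2*(-2)**n*n**2 - 4*(-2)**n*n - 6*(-2)**n - 16.

S(n) = 2*(-2)**n*n**2 - 4*(-2)**n*n - 6*(-2)**n - 16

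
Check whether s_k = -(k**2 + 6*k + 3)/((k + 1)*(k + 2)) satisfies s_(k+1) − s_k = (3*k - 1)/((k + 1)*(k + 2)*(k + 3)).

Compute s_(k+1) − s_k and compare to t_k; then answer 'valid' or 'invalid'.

s_(k+1) = (-6*k - (k + 1)**2 - 9)/((k + 2)*(k + 3))
s_(k+1) − s_k = (3*k - 1)/(k**3 + 6*k**2 + 11*k + 6)
(s_(k+1) − s_k) − t_k = 0

valid (s_(k+1) − s_k reduces to t_k)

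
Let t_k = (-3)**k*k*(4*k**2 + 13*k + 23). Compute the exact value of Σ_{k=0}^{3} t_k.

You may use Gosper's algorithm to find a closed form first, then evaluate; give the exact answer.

Σ = -6888

The ratio is 3*(-4*k**3 - 25*k**2 - 61*k - 40)/(k*(4*k**2 + 13*k + 23)).
So A=-3 and B=1, with C=k**3 + 13*k**2/4 + 23*k/4.
Solve (-3)·f(k+1) − (1)·f(k) = k**3 + 13*k**2/4 + 23*k/4.
From deg A=0, deg B=0, deg C=3: d=3.
Match coefficients ⇒ f(k) = -(k**3 + k**2 + 2*k - 3)/4.
Then R = B(k−1)f/C = -(k**3 + k**2 + 2*k - 3)/(k*(4*k**2 + 13*k + 23)), so s_k = R(k)·t_k = (-3)**k*(-k**3 - k**2 - 2*k + 3).
Verify: (-3)**k*k*(4*k**2 + 13*k + 23) matches t_k.
Telescoping: Σ = s_(4) − s_(0) = -6885 − (3) = -6888.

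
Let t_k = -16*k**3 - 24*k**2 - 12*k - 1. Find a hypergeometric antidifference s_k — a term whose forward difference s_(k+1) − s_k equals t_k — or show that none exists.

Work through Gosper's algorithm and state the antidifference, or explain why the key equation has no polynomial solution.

r(k) = (16*k**3 + 72*k**2 + 108*k + 53)/(16*k**3 + 24*k**2 + 12*k + 1) after simplifying.
Factor: A=1; B=1; C=k**3 + 3*k**2/2 + 3*k/4 + 1/16.
Set up (1)·f(k+1) − (1)·f(k) − (k**3 + 3*k**2/2 + 3*k/4 + 1/16) = 0.
deg f ≤ 4 (via 0,0,3).
Solving with deg f ≤ 4: f(k) = k*(4*k**3 - 2*k - 1)/16.
Get s_k = R·t_k = k*(-4*k**3 + 2*k + 1) with R(k) = B(k−1)f(k)/C(k) = k*(4*k**3 - 2*k - 1)/(16*k**3 + 24*k**2 + 12*k + 1).
s_(k+1) − s_k = -16*k**3 - 24*k**2 - 12*k - 1 = t_k.

s_k = k*(-4*k**3 + 2*k + 1)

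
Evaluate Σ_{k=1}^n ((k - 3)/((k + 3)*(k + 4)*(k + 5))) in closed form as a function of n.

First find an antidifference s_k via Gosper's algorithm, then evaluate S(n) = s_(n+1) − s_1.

S(n) = n*(n - 11)/(20*(n**2 + 9*n + 20))

The ratio is (k - 2)*(k + 3)/((k - 3)*(k + 6)).
Gosper form: A/B · C(k+1)/C(k) with A=k + 3, B=k + 6, C=k - 3.
Need (k + 3)·f(k+1) − (k + 5)·f(k) = k - 3.
Degrees (1,1,1) ⇒ d ≤ 2.
Solve for f: f(k) = -k (degree 1 ≤ 2).
Get s_k = R·t_k = -k/((k + 3)*(k + 4)) with R(k) = B(k−1)f(k)/C(k) = -k*(k + 5)/(k - 3).
s_(k+1) − s_k = (k - 3)/(k**3 + 12*k**2 + 47*k + 60) = t_k.
Σ_(k=1)^n t_k = s_(n+1) − s_(1) = ((-n - 1)/(n**2 + 9*n + 20)) − (-1/20), i.e. n*(n - 11)/(20*(n**2 + 9*n + 20)).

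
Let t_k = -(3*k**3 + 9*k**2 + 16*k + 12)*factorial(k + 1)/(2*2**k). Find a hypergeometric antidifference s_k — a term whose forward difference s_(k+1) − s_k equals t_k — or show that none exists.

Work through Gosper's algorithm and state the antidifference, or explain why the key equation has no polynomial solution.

Step 1: r(k) = (3*k**4 + 24*k**3 + 79*k**2 + 126*k + 80)/(2*(3*k**3 + 9*k**2 + 16*k + 12)).
Gosper form: A/B · C(k+1)/C(k) with A=k/2 + 1, B=1, C=k**3 + 3*k**2 + 16*k/3 + 4.
Solve (k/2 + 1)·f(k+1) − (1)·f(k) = k**3 + 3*k**2 + 16*k/3 + 4.
Bound: deg f ≤ 2.
Coefficient equations give f(k) = 2*(3*k**2 + 3*k - 2)/3.
R(k) = B(k−1)·f(k)/C(k) = 2*(3*k**2 + 3*k - 2)/(3*k**3 + 9*k**2 + 16*k + 12); s_k = R·t_k = -(3*k**2 + 3*k - 2)*factorial(k + 1)/2**k.
Check: Δs_k = -(3*k**3 + 9*k**2 + 16*k + 12)*factorial(k + 1)/(2*2**k). ✓

s_k = -(3*k**2 + 3*k - 2)*factorial(k + 1)/2**k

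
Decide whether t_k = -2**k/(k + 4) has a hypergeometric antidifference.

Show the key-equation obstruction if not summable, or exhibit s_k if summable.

No. Not Gosper-summable.

Step 1: r(k) = 2*(k + 4)/(k + 5).
So A=2*k + 8 and B=k + 5, with C=1.
Need (2*k + 8)·f(k+1) − (k + 4)·f(k) = 1.
Bound: deg f ≤ -1.
deg f ≤ -1 is impossible — no certificate.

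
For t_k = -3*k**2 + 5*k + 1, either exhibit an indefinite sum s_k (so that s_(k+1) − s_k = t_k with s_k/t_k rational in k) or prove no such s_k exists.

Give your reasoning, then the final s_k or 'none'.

s_k = k*(-k**2 + 4*k - 2)

r(k) = (3*k**2 + k - 3)/(3*k**2 - 5*k - 1) after simplifying.
Normal form (A,B,C) = (1, 1, k**2 - 5*k/3 - 1/3).
f must satisfy (1)·f(k+1) − (1)·f(k) = k**2 - 5*k/3 - 1/3.
Degrees (0,0,2) ⇒ d ≤ 3.
Solve for f: f(k) = k*(k**2 - 4*k + 2)/3 (degree 3 ≤ 3).
Then R = B(k−1)f/C = k*(k**2 - 4*k + 2)/(3*k**2 - 5*k - 1), so s_k = R(k)·t_k = k*(-k**2 + 4*k - 2).
Δs = -3*k**2 + 5*k + 1, as required.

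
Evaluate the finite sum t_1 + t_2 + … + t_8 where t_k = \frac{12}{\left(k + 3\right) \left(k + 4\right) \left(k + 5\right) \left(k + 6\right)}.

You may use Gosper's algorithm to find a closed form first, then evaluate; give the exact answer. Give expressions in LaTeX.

Compute t_(k+1)/t_k: get (k + 3)/(k + 7).
Factor: A=k + 3; B=k + 7; C=1.
Set up (k + 3)·f(k+1) − (k + 6)·f(k) − (1) = 0.
deg f ≤ 3 (via 1,1,0).
Match coefficients ⇒ f(k) = k*(k**2 + 12*k + 47)/180.
R(k) = B(k−1)·f(k)/C(k) = k*(k + 6)*(k**2 + 12*k + 47)/180; s_k = R·t_k = k*(k**2 + 12*k + 47)/(15*(k + 3)*(k + 4)*(k + 5)).
Check: Δs_k = 12/(k**4 + 18*k**3 + 119*k**2 + 342*k + 360). ✓
Telescoping: Σ = s_(9) − s_(1) = 59/910 − (1/30) = 43/1365.

Σ = 43/1365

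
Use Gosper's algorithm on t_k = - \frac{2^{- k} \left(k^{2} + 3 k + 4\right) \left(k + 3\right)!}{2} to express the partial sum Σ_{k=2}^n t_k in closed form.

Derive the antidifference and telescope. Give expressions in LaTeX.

Step 1: r(k) = (k + 4)*(3*k + (k + 1)**2 + 7)/(2*(k**2 + 3*k + 4)).
Take A(k)=k/2 + 2, B(k)=1, C(k)=k**2 + 3*k + 4.
Key eq: (k/2 + 2)·f(k+1) = (1)·f(k) + (k**2 + 3*k + 4).
deg f ≤ 1 (via 1,0,2).
Match coefficients ⇒ f(k) = 2*k.
Certificate R = B(k−1)f/C = 2*k/(k**2 + 3*k + 4) gives s_k = -k*factorial(k + 3)/2**k.
Verify: -(k**2 + 3*k + 4)*factorial(k + 3)/(2*2**k) matches t_k.
s_(n+1) = -2**(-n - 1)*(n + 1)*factorial(n + 4) and s_(2) = -60, so S(n) = 60 - n*factorial(n + 4)/(2*2**n) - factorial(n + 4)/(2*2**n).

S(n) = 60 - \frac{2^{- n} n \left(n + 4\right)!}{2} - \frac{2^{- n} \left(n + 4\right)!}{2}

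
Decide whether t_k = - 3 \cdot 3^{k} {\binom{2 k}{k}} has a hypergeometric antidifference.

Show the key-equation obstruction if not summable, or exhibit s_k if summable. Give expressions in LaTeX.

No — key equation has no polynomial f.

r(k) = 6*(2*k + 1)/(k + 1) after simplifying.
So A=12*k + 6 and B=k + 1, with C=1.
Solve (12*k + 6)·f(k+1) − (k)·f(k) = 1.
deg f ≤ -1 (via 1,1,0).
deg f ≤ -1 is impossible — no certificate.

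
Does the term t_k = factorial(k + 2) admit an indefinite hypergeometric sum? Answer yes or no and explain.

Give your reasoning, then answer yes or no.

No — key equation has no polynomial f.

The ratio is k + 3.
Gosper form: A/B · C(k+1)/C(k) with A=k + 3, B=1, C=1.
Need (k + 3)·f(k+1) − (1)·f(k) = 1.
From deg A=1, deg B=0, deg C=0: d=-1.
Bound -1 < 0, so the key equation has no polynomial solution.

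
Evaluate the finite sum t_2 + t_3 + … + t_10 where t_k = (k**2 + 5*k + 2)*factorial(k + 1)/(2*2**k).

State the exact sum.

Compute t_(k+1)/t_k: get (k + 2)*(5*k + (k + 1)**2 + 7)/(2*(k**2 + 5*k + 2)).
So A=k/2 + 1 and B=1, with C=k**2 + 5*k + 2.
Solve (k/2 + 1)·f(k+1) − (1)·f(k) = k**2 + 5*k + 2.
d = 1 from the (1,0,2) case.
A polynomial solution: f(k) = 2*(k + 4).
So s_k = (B(k−1)f/C)·t_k = (2*(k + 4)/(k**2 + 5*k + 2))·t_k = (k + 4)*factorial(k + 1)/2**k.
Verify: (k**2 + 5*k + 2)*factorial(k + 1)/(2*2**k) matches t_k.
Evaluate s at k=11 and k=2: 7016625/2 and 9; difference 7016607/2.

Σ = 7016607/2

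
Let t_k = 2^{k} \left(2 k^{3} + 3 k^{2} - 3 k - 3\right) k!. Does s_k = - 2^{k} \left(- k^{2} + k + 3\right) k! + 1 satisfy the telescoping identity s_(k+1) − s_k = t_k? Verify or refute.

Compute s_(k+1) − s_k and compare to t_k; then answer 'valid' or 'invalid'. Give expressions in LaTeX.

s_(k+1) = -2**(k + 1)*(k - (k + 1)**2 + 4)*factorial(k + 1) + 1
s_(k+1) − s_k = 2**k*(2*k**3 + 3*k**2 - 3*k - 3)*factorial(k)
(s_(k+1) − s_k) − t_k = 0

Valid: the claim telescopes to t_k.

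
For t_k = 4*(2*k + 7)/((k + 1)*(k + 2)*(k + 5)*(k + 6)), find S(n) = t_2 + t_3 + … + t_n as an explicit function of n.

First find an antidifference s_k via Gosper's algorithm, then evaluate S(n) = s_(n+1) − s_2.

Compute t_(k+1)/t_k: get (k + 1)*(k + 5)*(2*k + 9)/((k + 3)*(k + 7)*(2*k + 7)).
A = k + 1, B = k + 7, C = k**3 + 21*k**2/2 + 73*k/2 + 42.
Solve (k + 1)·f(k+1) − (k + 6)·f(k) = k**3 + 21*k**2/2 + 73*k/2 + 42.
d = 5 from the (1,1,3) case.
Coefficient equations give f(k) = k*(k + 2)*(k + 3)*(k + 4)*(k + 6)/10.
R(k) = B(k−1)·f(k)/C(k) = k*(k + 2)*(k + 6)**2/(5*(2*k + 7)); s_k = R·t_k = 4*k*(k + 6)/(5*(k**2 + 6*k + 5)).
Verify: 4*(2*k + 7)/(k**4 + 14*k**3 + 65*k**2 + 112*k + 60) matches t_k.
s_(n+1) = 4*(n**2 + 8*n + 7)/(5*(n**2 + 8*n + 12)) and s_(2) = 64/105, so S(n) = 4*(n**2 + 8*n - 9)/(21*(n**2 + 8*n + 12)).

S(n) = 4*(n**2 + 8*n - 9)/(21*(n**2 + 8*n + 12))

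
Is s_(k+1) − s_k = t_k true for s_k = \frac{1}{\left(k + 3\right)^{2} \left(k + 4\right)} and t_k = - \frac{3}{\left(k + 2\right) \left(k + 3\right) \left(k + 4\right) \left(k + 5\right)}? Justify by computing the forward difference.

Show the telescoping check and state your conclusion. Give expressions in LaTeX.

Invalid: residual \frac{2 \left(2 k + 7\right)}{k^{6} + 21 k^{5} + 181 k^{4} + 819 k^{3} + 2050 k^{2} + 2688 k + 1440} ≠ 0.

s_(k+1) = 1/((k + 4)**2*(k + 5))
s_(k+1) − s_k = ((k + 3)**2 - (k + 4)*(k + 5))/((k + 3)**2*(k + 4)**2*(k + 5))
(s_(k+1) − s_k) − t_k = 2*(2*k + 7)/(k**6 + 21*k**5 + 181*k**4 + 819*k**3 + 2050*k**2 + 2688*k + 1440)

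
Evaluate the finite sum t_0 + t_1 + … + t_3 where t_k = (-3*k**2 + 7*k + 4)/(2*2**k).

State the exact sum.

Σ = 37/8

Step 1: r(k) = (3*k**2 - k - 8)/(2*(3*k**2 - 7*k - 4)).
Factor: A=1/2; B=1; C=k**2 - 7*k/3 - 4/3.
Set up (1/2)·f(k+1) − (1)·f(k) − (k**2 - 7*k/3 - 4/3) = 0.
d = 2 from the (0,0,2) case.
Solve for f: f(k) = -2*(k - 1)*(3*k + 2)/3 (degree 2 ≤ 2).
Certificate R = B(k−1)f/C = -2*(k - 1)*(3*k + 2)/(3*k**2 - 7*k - 4) gives s_k = (3*k**2 - k - 2)/2**k.
Verify: (-3*k**2 + 7*k + 4)/(2*2**k) matches t_k.
Sum = s_(4) − s_(0); s_(4) = 21/8, s_(0) = -2 ⇒ 37/8.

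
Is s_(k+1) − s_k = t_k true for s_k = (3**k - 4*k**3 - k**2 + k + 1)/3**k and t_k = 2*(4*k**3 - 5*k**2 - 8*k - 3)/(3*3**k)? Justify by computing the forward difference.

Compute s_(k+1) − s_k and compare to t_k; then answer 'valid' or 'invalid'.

Valid: the claim telescopes to t_k.

s_(k+1) = (3*3**k + k - 4*(k + 1)**3 - (k + 1)**2 + 2)/(3*3**k)
s_(k+1) − s_k = 2*(4*k**3 - 5*k**2 - 8*k - 3)/(3*3**k)
(s_(k+1) − s_k) − t_k = 0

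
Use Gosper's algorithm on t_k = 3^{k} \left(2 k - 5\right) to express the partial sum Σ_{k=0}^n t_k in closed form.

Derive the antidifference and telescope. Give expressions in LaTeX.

S(n) = 3^{n + 1} n - 3^{n + 2} + 4

r(k) = 3*(2*k - 3)/(2*k - 5) after simplifying.
So A=3 and B=1, with C=k - 5/2.
f must satisfy (3)·f(k+1) − (1)·f(k) = k - 5/2.
From deg A=0, deg B=0, deg C=1: d=1.
Coefficient equations give f(k) = (k - 4)/2.
Get s_k = R·t_k = 3**k*(k - 4) with R(k) = B(k−1)f(k)/C(k) = (k - 4)/(2*k - 5).
Verify: 3**k*(2*k - 5) matches t_k.
Telescope: S(n) = s_(n+1) − s_(0) = 3**(n + 1)*(n - 3) − (-4) = 3**(n + 1)*n - 3**(n + 2) + 4.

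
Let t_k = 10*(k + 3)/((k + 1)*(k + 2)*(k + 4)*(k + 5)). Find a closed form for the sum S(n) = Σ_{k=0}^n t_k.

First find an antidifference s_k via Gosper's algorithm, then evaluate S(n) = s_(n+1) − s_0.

S(n) = 5*(n**2 + 7*n + 6)/(4*(n**2 + 7*n + 10))

The ratio is (k + 1)*(k + 4)**2/((k + 3)**2*(k + 6)).
Take A(k)=k + 1, B(k)=k + 6, C(k)=k**2 + 6*k + 9.
Key eq: (k + 1)·f(k+1) = (k + 5)·f(k) + (k**2 + 6*k + 9).
d = 4 from the (1,1,2) case.
Solving with deg f ≤ 4: f(k) = k*(k + 2)*(k + 3)*(k + 5)/8.
Get s_k = R·t_k = 5*k*(k + 5)/(4*(k**2 + 5*k + 4)) with R(k) = B(k−1)f(k)/C(k) = k*(k + 2)*(k + 5)**2/(8*(k + 3)).
Check: Δs_k = 10*(k + 3)/(k**4 + 12*k**3 + 49*k**2 + 78*k + 40). ✓
s_(n+1) = 5*(n**2 + 7*n + 6)/(4*(n**2 + 7*n + 10)) and s_(0) = 0, so S(n) = 5*(n**2 + 7*n + 6)/(4*(n**2 + 7*n + 10)).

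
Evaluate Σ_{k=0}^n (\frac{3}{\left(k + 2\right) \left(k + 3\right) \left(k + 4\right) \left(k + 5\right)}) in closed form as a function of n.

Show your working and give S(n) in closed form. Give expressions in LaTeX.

Ratio r(k) = (k + 2)/(k + 6).
A = k + 2, B = k + 6, C = 1.
Need (k + 2)·f(k+1) − (k + 5)·f(k) = 1.
Degrees (1,1,0) ⇒ d ≤ 3.
Coefficient equations give f(k) = k*(k**2 + 9*k + 26)/72.
Get s_k = R·t_k = k*(k**2 + 9*k + 26)/(24*(k + 2)*(k + 3)*(k + 4)) with R(k) = B(k−1)f(k)/C(k) = k*(k + 5)*(k**2 + 9*k + 26)/72.
Check: Δs_k = 3/(k**4 + 14*k**3 + 71*k**2 + 154*k + 120). ✓
Σ_(k=0)^n t_k = s_(n+1) − s_(0) = ((n**3 + 12*n**2 + 47*n + 36)/(24*(n**3 + 12*n**2 + 47*n + 60))) − (0), i.e. (n**3 + 12*n**2 + 47*n + 36)/(24*(n**3 + 12*n**2 + 47*n + 60)).

S(n) = \frac{n^{3} + 12 n^{2} + 47 n + 36}{24 \left(n^{3} + 12 n^{2} + 47 n + 60\right)}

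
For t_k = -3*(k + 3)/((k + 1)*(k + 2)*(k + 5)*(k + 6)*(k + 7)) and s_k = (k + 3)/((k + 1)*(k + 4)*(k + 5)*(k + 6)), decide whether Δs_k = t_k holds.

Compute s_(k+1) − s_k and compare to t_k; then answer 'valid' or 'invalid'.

Invalid: residual 2*(2*k + 5)/(k**6 + 25*k**5 + 247*k**4 + 1219*k**3 + 3112*k**2 + 3796*k + 1680) ≠ 0.

s_(k+1) = (k + 4)/((k + 2)*(k + 5)*(k + 6)*(k + 7))
s_(k+1) − s_k = ((k + 1)*(k + 4)**2 - (k + 2)*(k + 3)*(k + 7))/((k + 1)*(k + 2)*(k + 4)*(k + 5)*(k + 6)*(k + 7))
(s_(k+1) − s_k) − t_k = 2*(2*k + 5)/(k**6 + 25*k**5 + 247*k**4 + 1219*k**3 + 3112*k**2 + 3796*k + 1680)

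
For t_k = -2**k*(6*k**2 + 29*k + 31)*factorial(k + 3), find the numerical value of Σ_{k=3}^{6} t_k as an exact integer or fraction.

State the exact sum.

r(k) = 2*(6*k**3 + 65*k**2 + 230*k + 264)/(6*k**2 + 29*k + 31) after simplifying.
So A=2*k + 8 and B=1, with C=k**2 + 29*k/6 + 31/6.
f must satisfy (2*k + 8)·f(k+1) − (1)·f(k) = k**2 + 29*k/6 + 31/6.
Degrees (1,0,2) ⇒ d ≤ 1.
A polynomial solution: f(k) = (3*k + 1)/6.
R(k) = B(k−1)·f(k)/C(k) = (3*k + 1)/(6*k**2 + 29*k + 31); s_k = R·t_k = -2**k*(3*k + 1)*factorial(k + 3).
Verify: -2**k*(6*k**2 + 29*k + 31)*factorial(k + 3) matches t_k.
Sum = s_(7) − s_(3); s_(7) = -10218700800, s_(3) = -57600 ⇒ -10218643200.

Σ = -10218643200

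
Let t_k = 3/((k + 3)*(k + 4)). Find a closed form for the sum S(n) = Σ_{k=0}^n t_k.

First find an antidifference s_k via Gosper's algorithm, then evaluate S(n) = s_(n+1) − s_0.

S(n) = (n + 1)/(n + 4)

Ratio r(k) = (k + 3)/(k + 5).
A = k + 3, B = k + 5, C = 1.
Key eq: (k + 3)·f(k+1) = (k + 4)·f(k) + (1).
Degrees (1,1,0) ⇒ d ≤ 1.
Solving with deg f ≤ 1: f(k) = k/3.
Get s_k = R·t_k = k/(k + 3) with R(k) = B(k−1)f(k)/C(k) = k*(k + 4)/3.
s_(k+1) − s_k = 3/(k**2 + 7*k + 12) = t_k.
Telescope: S(n) = s_(n+1) − s_(0) = (n + 1)/(n + 4) − (0) = (n + 1)/(n + 4).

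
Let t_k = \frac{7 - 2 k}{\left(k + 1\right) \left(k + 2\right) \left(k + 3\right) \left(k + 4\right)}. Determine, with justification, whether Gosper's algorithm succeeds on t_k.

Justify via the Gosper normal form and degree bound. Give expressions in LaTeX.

Yes. s_k = \frac{k \left(k^{2} + 6 k + 14\right)}{3 \left(k + 1\right) \left(k + 2\right) \left(k + 3\right)}.

Ratio r(k) = (k + 1)*(2*k - 5)/((k + 5)*(2*k - 7)).
A = k + 1, B = k + 5, C = k - 7/2.
f must satisfy (k + 1)·f(k+1) − (k + 4)·f(k) = k - 7/2.
From deg A=1, deg B=1, deg C=1: d=3.
Solving with deg f ≤ 3: f(k) = -k*(k**2 + 6*k + 14)/6.
Certificate R = B(k−1)f/C = -k*(k + 4)*(k**2 + 6*k + 14)/(3*(2*k - 7)) gives s_k = k*(k**2 + 6*k + 14)/(3*(k + 1)*(k + 2)*(k + 3)).
Verify: (7 - 2*k)/(k**4 + 10*k**3 + 35*k**2 + 50*k + 24) matches t_k.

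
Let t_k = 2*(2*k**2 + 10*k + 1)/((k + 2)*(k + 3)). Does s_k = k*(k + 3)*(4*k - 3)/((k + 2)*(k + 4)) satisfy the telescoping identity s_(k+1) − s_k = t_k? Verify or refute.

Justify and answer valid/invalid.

s_(k+1) = (k + 1)*(k + 4)*(4*k + 1)/((k + 3)*(k + 5))
s_(k+1) − s_k = (4*k**4 + 56*k**3 + 235*k**2 + 327*k + 32)/(k**4 + 14*k**3 + 71*k**2 + 154*k + 120)
(s_(k+1) − s_k) − t_k = (-27*k**2 - 91*k - 8)/(k**4 + 14*k**3 + 71*k**2 + 154*k + 120)

Invalid: residual (-27*k**2 - 91*k - 8)/(k**4 + 14*k**3 + 71*k**2 + 154*k + 120) ≠ 0.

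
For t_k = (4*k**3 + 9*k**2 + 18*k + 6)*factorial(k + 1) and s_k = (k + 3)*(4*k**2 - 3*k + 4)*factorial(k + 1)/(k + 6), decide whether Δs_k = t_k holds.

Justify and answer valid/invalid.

s_(k+1) = (k + 4)*(4*k**2 + 5*k + 5)*factorial(k + 2)/(k + 7)
s_(k+1) − s_k = (4*k**5 + 49*k**4 + 204*k**3 + 414*k**2 + 483*k + 156)*factorial(k + 1)/((k + 6)*(k + 7))
(s_(k+1) − s_k) − t_k = -3*(4*k**4 + 33*k**3 + 68*k**2 + 117*k + 32)*factorial(k + 1)/((k + 6)*(k + 7))

Invalid: residual -3*(4*k**4 + 33*k**3 + 68*k**2 + 117*k + 32)*factorial(k + 1)/((k + 6)*(k + 7)) ≠ 0.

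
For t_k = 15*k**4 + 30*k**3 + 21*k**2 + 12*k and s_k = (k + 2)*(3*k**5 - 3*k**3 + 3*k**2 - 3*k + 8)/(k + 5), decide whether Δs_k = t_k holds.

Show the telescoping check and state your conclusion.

Invalid: residual 3*(-12*k**5 - 105*k**4 - 174*k**3 - 114*k**2 - 63*k + 8)/(k**2 + 11*k + 30) ≠ 0.

s_(k+1) = (k + 3)*(-3*k + 3*(k + 1)**5 - 3*(k + 1)**3 + 3*(k + 1)**2 + 5)/(k + 6)
s_(k+1) − s_k = 3*(5*k**6 + 53*k**5 + 162*k**4 + 207*k**3 + 140*k**2 + 57*k + 8)/(k**2 + 11*k + 30)
(s_(k+1) − s_k) − t_k = 3*(-12*k**5 - 105*k**4 - 174*k**3 - 114*k**2 - 63*k + 8)/(k**2 + 11*k + 30)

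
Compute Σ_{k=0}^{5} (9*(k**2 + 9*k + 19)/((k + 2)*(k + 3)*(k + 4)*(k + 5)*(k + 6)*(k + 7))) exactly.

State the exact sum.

Σ = 19/320

Ratio r(k) = (k + 2)*(9*k + (k + 1)**2 + 28)/((k + 8)*(k**2 + 9*k + 19)).
Normal form (A,B,C) = (k + 2, k + 8, k**2 + 9*k + 19).
Key eq: (k + 2)·f(k+1) = (k + 7)·f(k) + (k**2 + 9*k + 19).
d = 5 from the (1,1,2) case.
Match coefficients ⇒ f(k) = k*(k + 3)*(k + 5)*(k**2 + 12*k + 44)/144.
Get s_k = R·t_k = k*(k**2 + 12*k + 44)/(16*(k**3 + 12*k**2 + 44*k + 48)) with R(k) = B(k−1)f(k)/C(k) = k*(k + 3)*(k + 5)*(k + 7)*(k**2 + 12*k + 44)/(144*(k**2 + 9*k + 19)).
Verify: 9*(k**2 + 9*k + 19)/(k**6 + 27*k**5 + 295*k**4 + 1665*k**3 + 5104*k**2 + 8028*k + 5040) matches t_k.
Telescoping: Σ = s_(6) − s_(0) = 19/320 − (0) = 19/320.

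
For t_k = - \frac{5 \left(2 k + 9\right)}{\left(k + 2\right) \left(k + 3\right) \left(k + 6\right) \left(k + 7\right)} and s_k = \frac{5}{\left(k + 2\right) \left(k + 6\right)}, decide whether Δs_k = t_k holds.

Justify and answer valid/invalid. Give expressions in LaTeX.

s_(k+1) = 5/((k + 3)*(k + 7))
s_(k+1) − s_k = 5*(-2*k - 9)/(k**4 + 18*k**3 + 113*k**2 + 288*k + 252)
(s_(k+1) − s_k) − t_k = 0

valid; difference matches t_k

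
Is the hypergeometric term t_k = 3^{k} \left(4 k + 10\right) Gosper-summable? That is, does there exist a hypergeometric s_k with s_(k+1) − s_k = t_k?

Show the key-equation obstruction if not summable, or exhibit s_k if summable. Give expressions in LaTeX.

Yes. s_k = 2 \cdot 3^{k} \left(k + 1\right).

The ratio is 3*(2*k + 7)/(2*k + 5).
Gosper form: A/B · C(k+1)/C(k) with A=3, B=1, C=k + 5/2.
Need (3)·f(k+1) − (1)·f(k) = k + 5/2.
deg f ≤ 1 (via 0,0,1).
Coefficient equations give f(k) = (k + 1)/2.
R(k) = B(k−1)·f(k)/C(k) = (k + 1)/(2*k + 5); s_k = R·t_k = 2*3**k*(k + 1).
Δs = 3**k*(4*k + 10), as required.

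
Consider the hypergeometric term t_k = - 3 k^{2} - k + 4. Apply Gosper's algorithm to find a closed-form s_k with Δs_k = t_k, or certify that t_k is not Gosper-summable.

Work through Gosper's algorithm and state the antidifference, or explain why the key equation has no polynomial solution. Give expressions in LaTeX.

s_k = k \left(- k^{2} + k + 4\right)

Compute t_(k+1)/t_k: get k*(3*k + 7)/(3*k**2 + k - 4).
Take A(k)=1, B(k)=1, C(k)=k**2 + k/3 - 4/3.
Solve (1)·f(k+1) − (1)·f(k) = k**2 + k/3 - 4/3.
d = 3 from the (0,0,2) case.
Solve for f: f(k) = k*(k**2 - k - 4)/3 (degree 3 ≤ 3).
So s_k = (B(k−1)f/C)·t_k = (k*(k**2 - k - 4)/((k - 1)*(3*k + 4)))·t_k = k*(-k**2 + k + 4).
s_(k+1) − s_k = -3*k**2 - k + 4 = t_k.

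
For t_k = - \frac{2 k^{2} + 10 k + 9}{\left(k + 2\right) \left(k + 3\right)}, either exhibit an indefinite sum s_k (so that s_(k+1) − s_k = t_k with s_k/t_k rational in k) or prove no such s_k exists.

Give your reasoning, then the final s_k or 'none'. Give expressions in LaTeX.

s_k = \frac{k \left(- 4 k - 5\right)}{2 \left(k + 2\right)}

The ratio is (k + 2)*(10*k + 2*(k + 1)**2 + 19)/((k + 4)*(2*k**2 + 10*k + 9)).
Factor: A=k + 2; B=k + 4; C=k**2 + 5*k + 9/2.
Key eq: (k + 2)·f(k+1) = (k + 3)·f(k) + (k**2 + 5*k + 9/2).
From deg A=1, deg B=1, deg C=2: d=2.
Match coefficients ⇒ f(k) = k*(4*k + 5)/4.
Certificate R = B(k−1)f/C = k*(k + 3)*(4*k + 5)/(2*(2*k**2 + 10*k + 9)) gives s_k = k*(-4*k - 5)/(2*(k + 2)).
Δs = (-2*k**2 - 10*k - 9)/(k**2 + 5*k + 6), as required.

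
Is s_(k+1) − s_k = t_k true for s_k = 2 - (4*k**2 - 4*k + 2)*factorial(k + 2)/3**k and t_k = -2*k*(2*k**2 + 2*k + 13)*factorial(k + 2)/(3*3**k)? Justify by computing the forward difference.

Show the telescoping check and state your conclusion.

s_(k+1) = 3**(-k - 1)*(4*k - 4*(k + 1)**2 + 2)*factorial(k + 3) + 2
s_(k+1) − s_k = -2*k*(2*k**2 + 2*k + 13)*factorial(k + 2)/(3*3**k)
(s_(k+1) − s_k) − t_k = 0

valid; difference matches t_k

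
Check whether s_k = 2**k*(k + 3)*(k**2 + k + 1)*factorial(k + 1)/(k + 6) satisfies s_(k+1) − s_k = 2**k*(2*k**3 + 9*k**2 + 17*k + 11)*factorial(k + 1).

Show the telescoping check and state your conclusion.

s_(k+1) = 2**(k + 1)*(k + 4)*(k**2 + 3*k + 3)*factorial(k + 2)/(k + 7)
s_(k+1) − s_k = 2**k*(2*k**5 + 29*k**4 + 155*k**3 + 400*k**2 + 521*k + 267)*factorial(k + 1)/((k + 6)*(k + 7))
(s_(k+1) − s_k) − t_k = -3*2**k*(2*k**4 + 21*k**3 + 70*k**2 + 112*k + 65)*factorial(k + 1)/((k + 6)*(k + 7))

Invalid: residual -3*2**k*(2*k**4 + 21*k**3 + 70*k**2 + 112*k + 65)*factorial(k + 1)/((k + 6)*(k + 7)) ≠ 0.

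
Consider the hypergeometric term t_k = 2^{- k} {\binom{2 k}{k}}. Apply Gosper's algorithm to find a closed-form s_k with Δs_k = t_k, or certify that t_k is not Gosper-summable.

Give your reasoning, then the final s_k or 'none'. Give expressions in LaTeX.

not Gosper-summable; s_k does not exist

The ratio is (2*k + 1)/(k + 1).
Normal form (A,B,C) = (2*k + 1, k + 1, 1).
Need (2*k + 1)·f(k+1) − (k)·f(k) = 1.
deg f ≤ -1 (via 1,1,0).
deg f ≤ -1 is impossible — no certificate.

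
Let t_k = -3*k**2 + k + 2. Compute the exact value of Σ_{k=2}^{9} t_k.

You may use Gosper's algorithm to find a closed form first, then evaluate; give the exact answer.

Σ = -792

Step 1: r(k) = k*(3*k + 5)/(3*k**2 - k - 2).
A = 1, B = 1, C = k**2 - k/3 - 2/3.
Solve (1)·f(k+1) − (1)·f(k) = k**2 - k/3 - 2/3.
deg f ≤ 3 (via 0,0,2).
A polynomial solution: f(k) = k*(k**2 - 2*k - 1)/3.
Get s_k = R·t_k = k*(-k**2 + 2*k + 1) with R(k) = B(k−1)f(k)/C(k) = k*(k**2 - 2*k - 1)/((k - 1)*(3*k + 2)).
Δs = -3*k**2 + k + 2, as required.
Evaluate s at k=10 and k=2: -790 and 2; difference -792.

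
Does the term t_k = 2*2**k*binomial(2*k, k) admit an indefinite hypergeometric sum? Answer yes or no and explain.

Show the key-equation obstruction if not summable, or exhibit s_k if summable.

Compute t_(k+1)/t_k: get 4*(2*k + 1)/(k + 1).
A = 8*k + 4, B = k + 1, C = 1.
Solve (8*k + 4)·f(k+1) − (k)·f(k) = 1.
deg f ≤ -1 (via 1,1,0).
d = -1 < 0 ⇒ no nonzero polynomial f; not summable.

No — t_k has no hypergeometric antidifference.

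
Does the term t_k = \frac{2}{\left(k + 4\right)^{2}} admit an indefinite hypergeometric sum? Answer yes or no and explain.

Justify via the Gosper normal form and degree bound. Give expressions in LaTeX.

r(k) = (k + 4)**2/(k + 5)**2 after simplifying.
So A=k**2 + 8*k + 16 and B=k**2 + 10*k + 25, with C=1.
Set up (k**2 + 8*k + 16)·f(k+1) − (k**2 + 8*k + 16)·f(k) − (1) = 0.
From deg A=2, deg B=2, deg C=0: d=0.
Write f(k) = c0. Then LHS − RHS = -1, requiring -1 = 0: contradictory. No certificate.

No; the coefficient equations for f are inconsistent.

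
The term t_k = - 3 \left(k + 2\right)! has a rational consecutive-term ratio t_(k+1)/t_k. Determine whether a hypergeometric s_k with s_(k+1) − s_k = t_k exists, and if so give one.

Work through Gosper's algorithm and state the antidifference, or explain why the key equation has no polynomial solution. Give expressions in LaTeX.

t_(k+1)/t_k = k + 3.
Take A(k)=k + 3, B(k)=1, C(k)=1.
Key eq: (k + 3)·f(k+1) = (1)·f(k) + (1).
From deg A=1, deg B=0, deg C=0: d=-1.
Negative degree bound (-1): no f exists, t_k not Gosper-summable.

none (Gosper's algorithm certifies no s_k)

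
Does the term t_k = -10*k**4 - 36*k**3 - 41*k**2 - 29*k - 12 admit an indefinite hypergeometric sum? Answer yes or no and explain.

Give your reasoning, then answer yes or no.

Step 1: r(k) = (10*k**4 + 76*k**3 + 209*k**2 + 259*k + 128)/(10*k**4 + 36*k**3 + 41*k**2 + 29*k + 12).
So A=1 and B=1, with C=k**4 + 18*k**3/5 + 41*k**2/10 + 29*k/10 + 6/5.
f must satisfy (1)·f(k+1) − (1)·f(k) = k**4 + 18*k**3/5 + 41*k**2/10 + 29*k/10 + 6/5.
d = 5 from the (0,0,4) case.
Solve for f: f(k) = k*(2*k**4 + 4*k**3 - k**2 + 3*k + 4)/10 (degree 5 ≤ 5).
Certificate R = B(k−1)f/C = k*(2*k**4 + 4*k**3 - k**2 + 3*k + 4)/(10*k**4 + 36*k**3 + 41*k**2 + 29*k + 12) gives s_k = k*(-2*k**4 - 4*k**3 + k**2 - 3*k - 4).
Check: Δs_k = -10*k**4 - 36*k**3 - 41*k**2 - 29*k - 12. ✓

Yes. s_k = k*(-2*k**4 - 4*k**3 + k**2 - 3*k - 4).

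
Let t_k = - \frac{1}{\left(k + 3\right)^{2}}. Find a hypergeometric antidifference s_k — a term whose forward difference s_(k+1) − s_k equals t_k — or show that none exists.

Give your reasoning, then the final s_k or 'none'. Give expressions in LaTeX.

none (Gosper's algorithm certifies no s_k)

Compute t_(k+1)/t_k: get (k + 3)**2/(k + 4)**2.
Take A(k)=k**2 + 6*k + 9, B(k)=k**2 + 8*k + 16, C(k)=1.
Set up (k**2 + 6*k + 9)·f(k+1) − (k**2 + 6*k + 9)·f(k) − (1) = 0.
deg f ≤ 0 (via 2,2,0).
Write f(k) = c0. Then LHS − RHS = -1, requiring -1 = 0: contradictory. No certificate.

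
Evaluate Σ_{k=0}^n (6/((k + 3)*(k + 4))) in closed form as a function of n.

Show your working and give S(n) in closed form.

S(n) = 2*(n + 1)/(n + 4)

The ratio is (k + 3)/(k + 5).
Take A(k)=k + 3, B(k)=k + 5, C(k)=1.
Key eq: (k + 3)·f(k+1) = (k + 4)·f(k) + (1).
From deg A=1, deg B=1, deg C=0: d=1.
A polynomial solution: f(k) = k/3.
Get s_k = R·t_k = 2*k/(k + 3) with R(k) = B(k−1)f(k)/C(k) = k*(k + 4)/3.
s_(k+1) − s_k = 6/(k**2 + 7*k + 12) = t_k.
Evaluate: s_(n+1) = 2*(n + 1)/(n + 4); subtract s_(0) = 0 ⇒ S(n) = 2*(n + 1)/(n + 4).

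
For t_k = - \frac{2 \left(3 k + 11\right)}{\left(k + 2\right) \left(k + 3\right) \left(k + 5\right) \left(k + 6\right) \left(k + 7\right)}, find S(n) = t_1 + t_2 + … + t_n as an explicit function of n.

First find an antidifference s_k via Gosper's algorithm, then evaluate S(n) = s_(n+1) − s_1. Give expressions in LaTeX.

Step 1: r(k) = (k + 2)*(k + 5)*(3*k + 14)/((k + 4)*(k + 8)*(3*k + 11)).
So A=k + 2 and B=k + 8, with C=k**2 + 23*k/3 + 44/3.
Set up (k + 2)·f(k+1) − (k + 7)·f(k) − (k**2 + 23*k/3 + 44/3) = 0.
Bound: deg f ≤ 5.
Solving with deg f ≤ 5: f(k) = k*(k + 3)*(k + 4)*(k**2 + 13*k + 52)/180.
Then R = B(k−1)f/C = k*(k + 3)*(k + 7)*(k**2 + 13*k + 52)/(60*(3*k + 11)), so s_k = R(k)·t_k = k*(-k**2 - 13*k - 52)/(30*(k**3 + 13*k**2 + 52*k + 60)).
Check: Δs_k = 2*(-3*k - 11)/(k**5 + 23*k**4 + 203*k**3 + 853*k**2 + 1692*k + 1260). ✓
s_(n+1) = (-n**3 - 16*n**2 - 81*n - 66)/(30*(n**3 + 16*n**2 + 81*n + 126)) and s_(1) = -11/630, so S(n) = n*(-n**2 - 16*n - 81)/(63*(n**3 + 16*n**2 + 81*n + 126)).

S(n) = \frac{n \left(- n^{2} - 16 n - 81\right)}{63 \left(n^{3} + 16 n^{2} + 81 n + 126\right)}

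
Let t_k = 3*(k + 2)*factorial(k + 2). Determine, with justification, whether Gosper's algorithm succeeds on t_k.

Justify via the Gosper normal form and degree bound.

Step 1: r(k) = (k + 3)**2/(k + 2).
A = k + 3, B = 1, C = k + 2.
Solve (k + 3)·f(k+1) − (1)·f(k) = k + 2.
d = 0 from the (1,0,1) case.
Coefficient equations give f(k) = 1.
Certificate R = B(k−1)f/C = 1/(k + 2) gives s_k = 3*factorial(k + 2).
Verify: 3*(k + 2)*factorial(k + 2) matches t_k.

Yes. s_k = 3*factorial(k + 2).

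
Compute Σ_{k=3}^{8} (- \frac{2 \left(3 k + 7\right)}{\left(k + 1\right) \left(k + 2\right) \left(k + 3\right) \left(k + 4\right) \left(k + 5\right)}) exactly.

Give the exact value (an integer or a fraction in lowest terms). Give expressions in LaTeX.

Σ = -29/2730

r(k) = (k + 1)*(3*k + 10)/((k + 6)*(3*k + 7)) after simplifying.
So A=k + 1 and B=k + 6, with C=k + 7/3.
Set up (k + 1)·f(k+1) − (k + 5)·f(k) − (k + 7/3) = 0.
Degrees (1,1,1) ⇒ d ≤ 4.
Match coefficients ⇒ f(k) = k*(k + 2)*(k**2 + 8*k + 19)/36.
R(k) = B(k−1)·f(k)/C(k) = k*(k + 2)*(k + 5)*(k**2 + 8*k + 19)/(12*(3*k + 7)); s_k = R·t_k = k*(-k**2 - 8*k - 19)/(6*(k**3 + 8*k**2 + 19*k + 12)).
Check: Δs_k = 2*(-3*k - 7)/(k**5 + 15*k**4 + 85*k**3 + 225*k**2 + 274*k + 120). ✓
Sum = s_(9) − s_(3); s_(9) = -43/260, s_(3) = -13/84 ⇒ -29/2730.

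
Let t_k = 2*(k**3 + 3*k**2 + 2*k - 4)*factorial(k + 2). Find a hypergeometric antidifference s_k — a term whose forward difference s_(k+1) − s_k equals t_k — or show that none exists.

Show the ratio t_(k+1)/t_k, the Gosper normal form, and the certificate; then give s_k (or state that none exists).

s_k = 2*(k - 2)*(k + 1)*factorial(k + 2)

t_(k+1)/t_k = (k**4 + 9*k**3 + 29*k**2 + 35*k + 6)/(k**3 + 3*k**2 + 2*k - 4).
Factor: A=k + 3; B=1; C=k**3 + 3*k**2 + 2*k - 4.
Key eq: (k + 3)·f(k+1) = (1)·f(k) + (k**3 + 3*k**2 + 2*k - 4).
d = 2 from the (1,0,3) case.
Match coefficients ⇒ f(k) = (k - 2)*(k + 1).
So s_k = (B(k−1)f/C)·t_k = ((k - 2)*(k + 1)/(k**3 + 3*k**2 + 2*k - 4))·t_k = 2*(k - 2)*(k + 1)*factorial(k + 2).
s_(k+1) − s_k = 2*(k**3 + 3*k**2 + 2*k - 4)*factorial(k + 2) = t_k.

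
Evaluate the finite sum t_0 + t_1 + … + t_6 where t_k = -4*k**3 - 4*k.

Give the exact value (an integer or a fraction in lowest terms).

Σ = -1848

r(k) = (k + (k + 1)**3 + 1)/(k*(k**2 + 1)) after simplifying.
So A=1 and B=1, with C=k**3 + k.
Solve (1)·f(k+1) − (1)·f(k) = k**3 + k.
d = 4 from the (0,0,3) case.
Match coefficients ⇒ f(k) = k*(k - 1)*(k**2 - k + 2)/4.
R(k) = B(k−1)·f(k)/C(k) = (k - 1)*(k**2 - k + 2)/(4*(k**2 + 1)); s_k = R·t_k = k*(-k**3 + 2*k**2 - 3*k + 2).
s_(k+1) − s_k = 4*k*(-k**2 - 1) = t_k.
Σ_(k=0)^(6) t_k = s_(7) − s_(0) = -1848 − (0) = -1848.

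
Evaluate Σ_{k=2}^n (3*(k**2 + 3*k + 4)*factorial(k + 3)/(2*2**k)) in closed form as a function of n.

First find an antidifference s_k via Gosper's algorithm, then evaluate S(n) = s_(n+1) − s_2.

t_(k+1)/t_k = (k + 4)*(3*k + (k + 1)**2 + 7)/(2*(k**2 + 3*k + 4)).
Normal form (A,B,C) = (k/2 + 2, 1, k**2 + 3*k + 4).
Set up (k/2 + 2)·f(k+1) − (1)·f(k) − (k**2 + 3*k + 4) = 0.
From deg A=1, deg B=0, deg C=2: d=1.
Match coefficients ⇒ f(k) = 2*k.
Get s_k = R·t_k = 3*k*factorial(k + 3)/2**k with R(k) = B(k−1)f(k)/C(k) = 2*k/(k**2 + 3*k + 4).
Δs = 3*(k**2 + 3*k + 4)*factorial(k + 3)/(2*2**k), as required.
Σ_(k=2)^n t_k = s_(n+1) − s_(2) = (3*2**(-n - 1)*(n + 1)*factorial(n + 4)) − (180), i.e. -180 + 3*n*factorial(n + 4)/(2*2**n) + 3*factorial(n + 4)/(2*2**n).

S(n) = -180 + 3*n*factorial(n + 4)/(2*2**n) + 3*factorial(n + 4)/(2*2**n)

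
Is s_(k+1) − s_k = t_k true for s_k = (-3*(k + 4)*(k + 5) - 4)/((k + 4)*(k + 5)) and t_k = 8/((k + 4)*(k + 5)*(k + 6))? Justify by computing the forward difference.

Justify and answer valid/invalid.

s_(k+1) = (-3*(k + 5)*(k + 6) - 4)/((k + 5)*(k + 6))
s_(k+1) − s_k = 8/(k**3 + 15*k**2 + 74*k + 120)
(s_(k+1) − s_k) − t_k = 0

Valid — Δs_k = t_k.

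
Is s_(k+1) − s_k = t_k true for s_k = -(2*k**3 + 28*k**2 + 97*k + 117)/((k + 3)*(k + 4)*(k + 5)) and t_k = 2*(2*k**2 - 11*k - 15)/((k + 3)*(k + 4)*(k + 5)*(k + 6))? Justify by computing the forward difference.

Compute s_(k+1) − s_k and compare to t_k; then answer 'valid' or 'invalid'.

s_(k+1) = (-97*k - 2*(k + 1)**3 - 28*(k + 1)**2 - 214)/((k + 4)*(k + 5)*(k + 6))
s_(k+1) − s_k = 2*(2*k**2 - 11*k - 15)/(k**4 + 18*k**3 + 119*k**2 + 342*k + 360)
(s_(k+1) − s_k) − t_k = 0

Valid: the claim telescopes to t_k.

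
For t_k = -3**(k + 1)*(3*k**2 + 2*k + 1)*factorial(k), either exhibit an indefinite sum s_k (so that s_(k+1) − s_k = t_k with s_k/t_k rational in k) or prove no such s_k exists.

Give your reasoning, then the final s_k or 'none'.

s_k = -3**(k + 1)*(k - 1)*factorial(k)

Compute t_(k+1)/t_k: get 3*(3*k**3 + 11*k**2 + 14*k + 6)/(3*k**2 + 2*k + 1).
Normal form (A,B,C) = (3*k + 3, 1, k**2 + 2*k/3 + 1/3).
Key eq: (3*k + 3)·f(k+1) = (1)·f(k) + (k**2 + 2*k/3 + 1/3).
From deg A=1, deg B=0, deg C=2: d=1.
Coefficient equations give f(k) = (k - 1)/3.
Then R = B(k−1)f/C = (k - 1)/(3*k**2 + 2*k + 1), so s_k = R(k)·t_k = -3**(k + 1)*(k - 1)*factorial(k).
Check: Δs_k = -3**(k + 1)*(3*k**2 + 2*k + 1)*factorial(k). ✓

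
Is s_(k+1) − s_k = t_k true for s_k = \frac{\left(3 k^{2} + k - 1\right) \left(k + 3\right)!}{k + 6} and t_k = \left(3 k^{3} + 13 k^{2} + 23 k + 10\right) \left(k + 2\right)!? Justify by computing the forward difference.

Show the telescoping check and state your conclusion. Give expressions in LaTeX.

s_(k+1) = (3*k**2 + 7*k + 3)*factorial(k + 4)/(k + 7)
s_(k+1) − s_k = (3*k**4 + 34*k**3 + 123*k**2 + 192*k + 79)*factorial(k + 3)/((k + 6)*(k + 7))
(s_(k+1) − s_k) − t_k = -3*(3*k**4 + 31*k**3 + 98*k**2 + 147*k + 61)*factorial(k + 2)/((k + 6)*(k + 7))

Invalid: residual - \frac{3 \left(3 k^{4} + 31 k^{3} + 98 k^{2} + 147 k + 61\right) \left(k + 2\right)!}{\left(k + 6\right) \left(k + 7\right)} ≠ 0.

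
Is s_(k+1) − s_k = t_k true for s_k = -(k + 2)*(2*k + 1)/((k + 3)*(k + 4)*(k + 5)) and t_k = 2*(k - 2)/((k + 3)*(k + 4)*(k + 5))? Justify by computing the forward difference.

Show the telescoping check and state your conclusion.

s_(k+1) = -(k + 3)*(2*k + 3)/((k + 4)*(k + 5)*(k + 6))
s_(k+1) − s_k = (2*k**2 - 4*k - 15)/(k**4 + 18*k**3 + 119*k**2 + 342*k + 360)
(s_(k+1) − s_k) − t_k = 3*(3 - 4*k)/(k**4 + 18*k**3 + 119*k**2 + 342*k + 360)

Invalid: residual 3*(3 - 4*k)/(k**4 + 18*k**3 + 119*k**2 + 342*k + 360) ≠ 0.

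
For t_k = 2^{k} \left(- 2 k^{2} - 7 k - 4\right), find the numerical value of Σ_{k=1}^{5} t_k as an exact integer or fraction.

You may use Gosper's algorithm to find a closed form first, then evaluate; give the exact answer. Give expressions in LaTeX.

Σ = -4346

r(k) = 2*(2*k**2 + 11*k + 13)/(2*k**2 + 7*k + 4) after simplifying.
A = 2, B = 1, C = k**2 + 7*k/2 + 2.
Solve (2)·f(k+1) − (1)·f(k) = k**2 + 7*k/2 + 2.
d = 2 from the (0,0,2) case.
Solve for f: f(k) = (2*k**2 - k + 2)/2 (degree 2 ≤ 2).
Get s_k = R·t_k = 2**k*(-2*k**2 + k - 2) with R(k) = B(k−1)f(k)/C(k) = (2*k**2 - k + 2)/(2*k**2 + 7*k + 4).
Δs = 2**k*(-2*k**2 - 7*k - 4), as required.
Σ_(k=1)^(5) t_k = s_(6) − s_(1) = -4352 − (-6) = -4346.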